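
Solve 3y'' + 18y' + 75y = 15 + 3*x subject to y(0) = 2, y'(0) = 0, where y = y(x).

Divide through by 3: y'' + 6y' + 25y = 5 + x.
Characteristic equation r² + 6r + 25 = 0 has discriminant (6)² - 4·(25) = -64 < 0, so r = -3 ± 4i.
Hence y_h = C1*cos(4*x)*exp(-3*x) + C2*exp(-3*x)*sin(4*x).
For the particular solution try y_p = A0 + A1*x. Substituting and matching coefficients of each power of x gives A0 = 119/625, A1 = 1/25, so y_p = 119/625 + x/25.
General solution: y = 119/625 + x/25 + C1*cos(4*x)*exp(-3*x) + C2*exp(-3*x)*sin(4*x).
Apply the initial conditions: y(0) = 119/625 + C1 = 2 and y'(0) = 1/25 - 3*C1 + 4*C2 = 0. Solving gives C1 = 1131/625, C2 = 842/625.

y = 119/625 + x/25 + 842*exp(-3*x)*sin(4*x)/625 + 1131*cos(4*x)*exp(-3*x)/625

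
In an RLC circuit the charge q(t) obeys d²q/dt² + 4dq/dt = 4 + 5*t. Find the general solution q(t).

q = C2 + 5*t**2/8 + 11*t/16 + C1*exp(-4*t)

Characteristic equation r² + 4r = 0 factors as (r + 4)r = 0, so r = -4, 0.
Hence q_h = C1*exp(-4*t) + C2.
Since 0 is a characteristic root (multiplicity 1), multiply the polynomial trial by t: try q_p = t*(A0 + A1*t). Substituting and matching coefficients of each power of t gives A0 = 11/16, A1 = 5/8, so q_p = 5*t^2/8 + 11*t/16.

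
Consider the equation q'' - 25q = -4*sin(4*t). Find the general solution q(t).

Characteristic equation r² - 25 = 0 factors as (r + 5)(r - 5) = 0, so r = -5, 5.
Hence q_h = C1*exp(-5*t) + C2*exp(5*t).
Try q_p = A*cos(4*t) + B*sin(4*t). Substituting and equating the coefficients of cos(4t) and sin(4t) gives A = 0, B = 4/41, so q_p = 4*sin(4*t)/41.

q = 4*sin(4*t)/41 + C1*exp(-5*t) + C2*exp(5*t)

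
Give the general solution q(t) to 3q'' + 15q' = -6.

Divide through by 3: q'' + 5q' = -2.
Characteristic equation r² + 5r = 0 factors as (r + 5)r = 0, so r = -5, 0.
Hence q_h = C1*exp(-5*t) + C2.
Since 0 is a characteristic root (multiplicity 1), multiply the polynomial trial by t: try q_p = A0*t. Substituting and matching coefficients of each power of t gives A0 = -2/5, so q_p = -2*t/5.

q = C2 - 2*t/5 + C1*exp(-5*t)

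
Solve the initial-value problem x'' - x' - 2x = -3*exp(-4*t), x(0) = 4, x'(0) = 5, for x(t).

Characteristic equation r² - r - 2 = 0 factors as (r + 1)(r - 2) = 0, so r = -1, 2.
Hence x_h = C1*exp(-t) + C2*exp(2*t).
Try x_p = A*exp(-4*t). Substituting into the equation and dividing by exp(-4*t) gives A = -1/6, so x_p = -exp(-4*t)/6.
General solution: x = -exp(-4*t)/6 + C1*exp(-t) + C2*exp(2*t).
Apply the initial conditions: x(0) = -1/6 + C1 + C2 = 4 and x'(0) = 2/3 - C1 + 2*C2 = 5. Solving gives C1 = 4/3, C2 = 17/6.

x = -exp(-4*t)/6 + 4*exp(-t)/3 + 17*exp(2*t)/6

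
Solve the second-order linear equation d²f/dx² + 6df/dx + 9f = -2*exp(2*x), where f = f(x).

Characteristic equation r² + 6r + 9 = 0 has discriminant (6)² - 4·(9) = 0, so r = -3 is a repeated root.
Hence f_h = (C1 + C2*x)*exp(-3*x).
Try f_p = A*exp(2*x). Substituting into the equation and dividing by exp(2*x) gives A = -2/25, so f_p = -2*exp(2*x)/25.

f = -2*exp(2*x)/25 + C1*exp(-3*x) + C2*x*exp(-3*x)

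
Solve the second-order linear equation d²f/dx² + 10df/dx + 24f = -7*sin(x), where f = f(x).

Characteristic equation r² + 10r + 24 = 0 factors as (r + 4)(r + 6) = 0, so r = -4, -6.
Hence f_h = C1*exp(-4*x) + C2*exp(-6*x).
Try f_p = A*cos(x) + B*sin(x). Substituting and equating the coefficients of cos(x) and sin(x) gives A = 70/629, B = -161/629, so f_p = -161*sin(x)/629 + 70*cos(x)/629.

f = -161*sin(x)/629 + 70*cos(x)/629 + C1*exp(-4*x) + C2*exp(-6*x)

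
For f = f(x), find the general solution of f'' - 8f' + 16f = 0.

Characteristic equation r² - 8r + 16 = 0 has discriminant (-8)² - 4·(16) = 0, so r = 4 is a repeated root.
Hence f_h = (C1 + C2*x)*exp(4*x).

f = C1*exp(4*x) + C2*x*exp(4*x)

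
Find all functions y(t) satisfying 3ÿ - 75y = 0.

y = C1*exp(5*t) + C2*exp(-5*t)

Divide through by 3: y'' - 25y = 0.
Characteristic equation r² - 25 = 0 factors as (r - 5)(r + 5) = 0, so r = 5, -5.
Hence y_h = C1*exp(5*t) + C2*exp(-5*t).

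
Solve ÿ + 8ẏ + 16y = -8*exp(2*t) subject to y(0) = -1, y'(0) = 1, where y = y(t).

Characteristic equation r² + 8r + 16 = 0 has discriminant (8)² - 4·(16) = 0, so r = -4 is a repeated root.
Hence y_h = (C1 + C2*t)*exp(-4*t).
Try y_p = A*exp(2*t). Substituting into the equation and dividing by exp(2*t) gives A = -2/9, so y_p = -2*exp(2*t)/9.
General solution: y = -2*exp(2*t)/9 + C1*exp(-4*t) + C2*t*exp(-4*t).
Apply the initial conditions: y(0) = -2/9 + C1 = -1 and y'(0) = -4/9 + C2 - 4*C1 = 1. Solving gives C1 = -7/9, C2 = -5/3.

y = -7*exp(-4*t)/9 - 2*exp(2*t)/9 - 5*t*exp(-4*t)/3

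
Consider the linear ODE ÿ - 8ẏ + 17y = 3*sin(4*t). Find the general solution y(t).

Characteristic equation r² - 8r + 17 = 0 has discriminant (-8)² - 4·(17) = -4 < 0, so r = 4 ± i.
Hence y_h = C1*cos(t)*exp(4*t) + C2*exp(4*t)*sin(t).
Try y_p = A*cos(4*t) + B*sin(4*t). Substituting and equating the coefficients of cos(4t) and sin(4t) gives A = 96/1025, B = 3/1025, so y_p = 3*sin(4*t)/1025 + 96*cos(4*t)/1025.

y = 3*sin(4*t)/1025 + 96*cos(4*t)/1025 + C1*cos(t)*exp(4*t) + C2*exp(4*t)*sin(t)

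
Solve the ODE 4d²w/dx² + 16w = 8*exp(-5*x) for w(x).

Divide through by 4: w'' + 4w = 2*exp(-5*x).
Characteristic equation r² + 4 = 0 has discriminant (0)² - 4·(4) = -16 < 0, so r = ± 2i.
Hence w_h = C1*cos(2*x) + C2*sin(2*x).
Try w_p = A*exp(-5*x). Substituting into the equation and dividing by exp(-5*x) gives A = 2/29, so w_p = 2*exp(-5*x)/29.

w = 2*exp(-5*x)/29 + C1*cos(2*x) + C2*sin(2*x)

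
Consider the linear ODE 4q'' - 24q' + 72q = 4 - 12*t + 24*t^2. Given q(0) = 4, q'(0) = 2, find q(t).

Divide through by 4: q'' - 6q' + 18q = 1 - 3*t + 6*t^2.
Characteristic equation r² - 6r + 18 = 0 has discriminant (-6)² - 4·(18) = -36 < 0, so r = 3 ± 3i.
Hence q_h = C1*cos(3*t)*exp(3*t) + C2*exp(3*t)*sin(3*t).
For the particular solution try q_p = A0 + A1*t + A2*t^2. Substituting and matching coefficients of each power of t gives A0 = 1/27, A1 = 1/18, A2 = 1/3, so q_p = 1/27 + t^2/3 + t/18.
General solution: q = 1/27 + t^2/3 + t/18 + C1*cos(3*t)*exp(3*t) + C2*exp(3*t)*sin(3*t).
Apply the initial conditions: q(0) = 1/27 + C1 = 4 and q'(0) = 1/18 + 3*C1 + 3*C2 = 2. Solving gives C1 = 107/27, C2 = -179/54.

q = 1/27 + t**2/3 + t/18 - 179*exp(3*t)*sin(3*t)/54 + 107*cos(3*t)*exp(3*t)/27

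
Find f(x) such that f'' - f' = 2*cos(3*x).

f = C2 - cos(3*x)/5 - sin(3*x)/15 + C1*exp(x)

Characteristic equation r² - r = 0 factors as (r - 1)r = 0, so r = 1, 0.
Hence f_h = C1*exp(x) + C2.
Try f_p = A*cos(3*x) + B*sin(3*x). Substituting and equating the coefficients of cos(3x) and sin(3x) gives A = -1/5, B = -1/15, so f_p = -cos(3*x)/5 - sin(3*x)/15.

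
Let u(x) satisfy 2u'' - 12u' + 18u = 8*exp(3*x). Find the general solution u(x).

Divide through by 2: u'' - 6u' + 9u = 4*exp(3*x).
Characteristic equation r² - 6r + 9 = 0 has discriminant (-6)² - 4·(9) = 0, so r = 3 is a repeated root.
Hence u_h = (C1 + C2*x)*exp(3*x).
Since exp(3*x) solves the homogeneous equation (r = 3 is a root of multiplicity 2), multiply the trial by x^2. Try u_p = A*x^2*exp(3*x). Substituting into the equation and dividing by exp(3*x) gives A = 2, so u_p = 2*x^2*exp(3*x).

u = C1*exp(3*x) + 2*x**2*exp(3*x) + C2*x*exp(3*x)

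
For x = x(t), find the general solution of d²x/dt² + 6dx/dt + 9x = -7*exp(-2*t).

x = -7*exp(-2*t) + C1*exp(-3*t) + C2*t*exp(-3*t)

Characteristic equation r² + 6r + 9 = 0 has discriminant (6)² - 4·(9) = 0, so r = -3 is a repeated root.
Hence x_h = (C1 + C2*t)*exp(-3*t).
Try x_p = A*exp(-2*t). Substituting into the equation and dividing by exp(-2*t) gives A = -7, so x_p = -7*exp(-2*t).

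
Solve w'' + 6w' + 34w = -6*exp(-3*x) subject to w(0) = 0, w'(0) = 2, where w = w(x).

w = -6*exp(-3*x)/25 + 2*exp(-3*x)*sin(5*x)/5 + 6*cos(5*x)*exp(-3*x)/25

Characteristic equation r² + 6r + 34 = 0 has discriminant (6)² - 4·(34) = -100 < 0, so r = -3 ± 5i.
Hence w_h = C1*cos(5*x)*exp(-3*x) + C2*exp(-3*x)*sin(5*x).
Try w_p = A*exp(-3*x). Substituting into the equation and dividing by exp(-3*x) gives A = -6/25, so w_p = -6*exp(-3*x)/25.
General solution: w = -6*exp(-3*x)/25 + C1*cos(5*x)*exp(-3*x) + C2*exp(-3*x)*sin(5*x).
Apply the initial conditions: w(0) = -6/25 + C1 = 0 and w'(0) = 18/25 - 3*C1 + 5*C2 = 2. Solving gives C1 = 6/25, C2 = 2/5.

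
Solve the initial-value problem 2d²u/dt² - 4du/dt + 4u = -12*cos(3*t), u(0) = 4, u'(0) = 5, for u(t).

u = 36*sin(3*t)/85 + 42*cos(3*t)/85 + 19*exp(t)*sin(t)/85 + 298*cos(t)*exp(t)/85

Divide through by 2: u'' - 2u' + 2u = -6*cos(3*t).
Characteristic equation r² - 2r + 2 = 0 has discriminant (-2)² - 4·(2) = -4 < 0, so r = 1 ± i.
Hence u_h = C1*cos(t)*exp(t) + C2*exp(t)*sin(t).
Try u_p = A*cos(3*t) + B*sin(3*t). Substituting and equating the coefficients of cos(3t) and sin(3t) gives A = 42/85, B = 36/85, so u_p = 36*sin(3*t)/85 + 42*cos(3*t)/85.
General solution: u = 36*sin(3*t)/85 + 42*cos(3*t)/85 + C1*cos(t)*exp(t) + C2*exp(t)*sin(t).
Apply the initial conditions: u(0) = 42/85 + C1 = 4 and u'(0) = 108/85 + C1 + C2 = 5. Solving gives C1 = 298/85, C2 = 19/85.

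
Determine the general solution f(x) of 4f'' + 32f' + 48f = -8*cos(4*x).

f = -4*sin(4*x)/65 + cos(4*x)/130 + C1*exp(-2*x) + C2*exp(-6*x)

Divide through by 4: f'' + 8f' + 12f = -2*cos(4*x).
Characteristic equation r² + 8r + 12 = 0 factors as (r + 2)(r + 6) = 0, so r = -2, -6.
Hence f_h = C1*exp(-2*x) + C2*exp(-6*x).
Try f_p = A*cos(4*x) + B*sin(4*x). Substituting and equating the coefficients of cos(4x) and sin(4x) gives A = 1/130, B = -4/65, so f_p = -4*sin(4*x)/65 + cos(4*x)/130.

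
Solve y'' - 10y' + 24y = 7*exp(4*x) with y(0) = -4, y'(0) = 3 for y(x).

y = -61*exp(4*x)/4 + 45*exp(6*x)/4 - 7*x*exp(4*x)/2

Characteristic equation r² - 10r + 24 = 0 factors as (r - 4)(r - 6) = 0, so r = 4, 6.
Hence y_h = C1*exp(4*x) + C2*exp(6*x).
Since exp(4*x) solves the homogeneous equation (r = 4 is a root of multiplicity 1), multiply the trial by x. Try y_p = A*x*exp(4*x). Substituting into the equation and dividing by exp(4*x) gives A = -7/2, so y_p = -7*x*exp(4*x)/2.
General solution: y = C1*exp(4*x) + C2*exp(6*x) - 7*x*exp(4*x)/2.
Apply the initial conditions: y(0) = C1 + C2 = -4 and y'(0) = -7/2 + 4*C1 + 6*C2 = 3. Solving gives C1 = -61/4, C2 = 45/4.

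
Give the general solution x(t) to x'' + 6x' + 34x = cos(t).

Characteristic equation r² + 6r + 34 = 0 has discriminant (6)² - 4·(34) = -100 < 0, so r = -3 ± 5i.
Hence x_h = C1*cos(5*t)*exp(-3*t) + C2*exp(-3*t)*sin(5*t).
Try x_p = A*cos(t) + B*sin(t). Substituting and equating the coefficients of cos(t) and sin(t) gives A = 11/375, B = 2/375, so x_p = 2*sin(t)/375 + 11*cos(t)/375.

x = 2*sin(t)/375 + 11*cos(t)/375 + C1*cos(5*t)*exp(-3*t) + C2*exp(-3*t)*sin(5*t)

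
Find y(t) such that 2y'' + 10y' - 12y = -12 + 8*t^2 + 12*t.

Divide through by 2: y'' + 5y' - 6y = -6 + 4*t^2 + 6*t.
Characteristic equation r² + 5r - 6 = 0 factors as (r - 1)(r + 6) = 0, so r = 1, -6.
Hence y_h = C1*exp(t) + C2*exp(-6*t).
For the particular solution try y_p = A0 + A1*t + A2*t^2. Substituting and matching coefficients of each power of t gives A0 = -53/54, A1 = -19/9, A2 = -2/3, so y_p = -53/54 - 19*t/9 - 2*t^2/3.

y = -53/54 - 19*t/9 - 2*t**2/3 + C1*exp(t) + C2*exp(-6*t)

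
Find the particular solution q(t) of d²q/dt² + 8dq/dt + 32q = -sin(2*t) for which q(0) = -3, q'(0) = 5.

Characteristic equation r² + 8r + 32 = 0 has discriminant (8)² - 4·(32) = -64 < 0, so r = -4 ± 4i.
Hence q_h = C1*cos(4*t)*exp(-4*t) + C2*exp(-4*t)*sin(4*t).
Try q_p = A*cos(2*t) + B*sin(2*t). Substituting and equating the coefficients of cos(2t) and sin(2t) gives A = 1/65, B = -7/260, so q_p = -7*sin(2*t)/260 + cos(2*t)/65.
General solution: q = -7*sin(2*t)/260 + cos(2*t)/65 + C1*cos(4*t)*exp(-4*t) + C2*exp(-4*t)*sin(4*t).
Apply the initial conditions: q(0) = 1/65 + C1 = -3 and q'(0) = -7/130 - 4*C1 + 4*C2 = 5. Solving gives C1 = -196/65, C2 = -911/520.

q = -7*sin(2*t)/260 + cos(2*t)/65 - 911*exp(-4*t)*sin(4*t)/520 - 196*cos(4*t)*exp(-4*t)/65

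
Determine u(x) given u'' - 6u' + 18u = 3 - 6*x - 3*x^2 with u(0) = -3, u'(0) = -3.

u = 1/27 - 4*x/9 - x**2/6 - 82*cos(3*x)*exp(3*x)/27 + 59*exp(3*x)*sin(3*x)/27

Characteristic equation r² - 6r + 18 = 0 has discriminant (-6)² - 4·(18) = -36 < 0, so r = 3 ± 3i.
Hence u_h = C1*cos(3*x)*exp(3*x) + C2*exp(3*x)*sin(3*x).
For the particular solution try u_p = A0 + A1*x + A2*x^2. Substituting and matching coefficients of each power of x gives A0 = 1/27, A1 = -4/9, A2 = -1/6, so u_p = 1/27 - 4*x/9 - x^2/6.
General solution: u = 1/27 - 4*x/9 - x^2/6 + C1*cos(3*x)*exp(3*x) + C2*exp(3*x)*sin(3*x).
Apply the initial conditions: u(0) = 1/27 + C1 = -3 and u'(0) = -4/9 + 3*C1 + 3*C2 = -3. Solving gives C1 = -82/27, C2 = 59/27.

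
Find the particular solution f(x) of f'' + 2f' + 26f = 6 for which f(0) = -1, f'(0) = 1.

f = 3/13 - 16*cos(5*x)*exp(-x)/13 - 3*exp(-x)*sin(5*x)/65

Characteristic equation r² + 2r + 26 = 0 has discriminant (2)² - 4·(26) = -100 < 0, so r = -1 ± 5i.
Hence f_h = C1*cos(5*x)*exp(-x) + C2*exp(-x)*sin(5*x).
For the particular solution try f_p = A0. Substituting and matching coefficients of each power of x gives A0 = 3/13, so f_p = 3/13.
General solution: f = 3/13 + C1*cos(5*x)*exp(-x) + C2*exp(-x)*sin(5*x).
Apply the initial conditions: f(0) = 3/13 + C1 = -1 and f'(0) = -C1 + 5*C2 = 1. Solving gives C1 = -16/13, C2 = -3/65.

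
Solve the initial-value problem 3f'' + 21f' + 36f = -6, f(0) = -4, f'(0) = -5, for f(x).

f = -1/6 - 61*exp(-3*x)/3 + 33*exp(-4*x)/2

Divide through by 3: f'' + 7f' + 12f = -2.
Characteristic equation r² + 7r + 12 = 0 factors as (r + 4)(r + 3) = 0, so r = -4, -3.
Hence f_h = C1*exp(-4*x) + C2*exp(-3*x).
For the particular solution try f_p = A0. Substituting and matching coefficients of each power of x gives A0 = -1/6, so f_p = -1/6.
General solution: f = -1/6 + C1*exp(-4*x) + C2*exp(-3*x).
Apply the initial conditions: f(0) = -1/6 + C1 + C2 = -4 and f'(0) = -4*C1 - 3*C2 = -5. Solving gives C1 = 33/2, C2 = -61/3.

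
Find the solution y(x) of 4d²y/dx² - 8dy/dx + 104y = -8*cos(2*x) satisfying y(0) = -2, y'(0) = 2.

Divide through by 4: y'' - 2y' + 26y = -2*cos(2*x).
Characteristic equation r² - 2r + 26 = 0 has discriminant (-2)² - 4·(26) = -100 < 0, so r = 1 ± 5i.
Hence y_h = C1*cos(5*x)*exp(x) + C2*exp(x)*sin(5*x).
Try y_p = A*cos(2*x) + B*sin(2*x). Substituting and equating the coefficients of cos(2x) and sin(2x) gives A = -11/125, B = 2/125, so y_p = -11*cos(2*x)/125 + 2*sin(2*x)/125.
General solution: y = -11*cos(2*x)/125 + 2*sin(2*x)/125 + C1*cos(5*x)*exp(x) + C2*exp(x)*sin(5*x).
Apply the initial conditions: y(0) = -11/125 + C1 = -2 and y'(0) = 4/125 + C1 + 5*C2 = 2. Solving gives C1 = -239/125, C2 = 97/125.

y = -11*cos(2*x)/125 + 2*sin(2*x)/125 - 239*cos(5*x)*exp(x)/125 + 97*exp(x)*sin(5*x)/125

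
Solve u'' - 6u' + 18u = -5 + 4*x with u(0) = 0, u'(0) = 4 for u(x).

u = -11/54 + 2*x/9 + 11*cos(3*x)*exp(3*x)/54 + 19*exp(3*x)*sin(3*x)/18

Characteristic equation r² - 6r + 18 = 0 has discriminant (-6)² - 4·(18) = -36 < 0, so r = 3 ± 3i.
Hence u_h = C1*cos(3*x)*exp(3*x) + C2*exp(3*x)*sin(3*x).
For the particular solution try u_p = A0 + A1*x. Substituting and matching coefficients of each power of x gives A0 = -11/54, A1 = 2/9, so u_p = -11/54 + 2*x/9.
General solution: u = -11/54 + 2*x/9 + C1*cos(3*x)*exp(3*x) + C2*exp(3*x)*sin(3*x).
Apply the initial conditions: u(0) = -11/54 + C1 = 0 and u'(0) = 2/9 + 3*C1 + 3*C2 = 4. Solving gives C1 = 11/54, C2 = 19/18.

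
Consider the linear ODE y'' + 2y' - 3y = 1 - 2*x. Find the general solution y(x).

y = 1/9 + 2*x/3 + C1*exp(x) + C2*exp(-3*x)

Characteristic equation r² + 2r - 3 = 0 factors as (r - 1)(r + 3) = 0, so r = 1, -3.
Hence y_h = C1*exp(x) + C2*exp(-3*x).
For the particular solution try y_p = A0 + A1*x. Substituting and matching coefficients of each power of x gives A0 = 1/9, A1 = 2/3, so y_p = 1/9 + 2*x/3.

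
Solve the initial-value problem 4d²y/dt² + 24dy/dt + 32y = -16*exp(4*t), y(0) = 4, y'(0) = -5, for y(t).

y = -7*exp(-4*t)/4 - exp(4*t)/12 + 35*exp(-2*t)/6

Divide through by 4: y'' + 6y' + 8y = -4*exp(4*t).
Characteristic equation r² + 6r + 8 = 0 factors as (r + 4)(r + 2) = 0, so r = -4, -2.
Hence y_h = C1*exp(-4*t) + C2*exp(-2*t).
Try y_p = A*exp(4*t). Substituting into the equation and dividing by exp(4*t) gives A = -1/12, so y_p = -exp(4*t)/12.
General solution: y = -exp(4*t)/12 + C1*exp(-4*t) + C2*exp(-2*t).
Apply the initial conditions: y(0) = -1/12 + C1 + C2 = 4 and y'(0) = -1/3 - 4*C1 - 2*C2 = -5. Solving gives C1 = -7/4, C2 = 35/6.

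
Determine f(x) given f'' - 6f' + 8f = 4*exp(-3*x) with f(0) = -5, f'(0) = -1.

f = -99*exp(2*x)/10 + 4*exp(-3*x)/35 + 67*exp(4*x)/14

Characteristic equation r² - 6r + 8 = 0 factors as (r - 4)(r - 2) = 0, so r = 4, 2.
Hence f_h = C1*exp(4*x) + C2*exp(2*x).
Try f_p = A*exp(-3*x). Substituting into the equation and dividing by exp(-3*x) gives A = 4/35, so f_p = 4*exp(-3*x)/35.
General solution: f = 4*exp(-3*x)/35 + C1*exp(4*x) + C2*exp(2*x).
Apply the initial conditions: f(0) = 4/35 + C1 + C2 = -5 and f'(0) = -12/35 + 2*C2 + 4*C1 = -1. Solving gives C1 = 67/14, C2 = -99/10.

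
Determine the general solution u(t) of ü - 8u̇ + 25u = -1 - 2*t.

Characteristic equation r² - 8r + 25 = 0 has discriminant (-8)² - 4·(25) = -36 < 0, so r = 4 ± 3i.
Hence u_h = C1*cos(3*t)*exp(4*t) + C2*exp(4*t)*sin(3*t).
For the particular solution try u_p = A0 + A1*t. Substituting and matching coefficients of each power of t gives A0 = -41/625, A1 = -2/25, so u_p = -41/625 - 2*t/25.

u = -41/625 - 2*t/25 + C1*cos(3*t)*exp(4*t) + C2*exp(4*t)*sin(3*t)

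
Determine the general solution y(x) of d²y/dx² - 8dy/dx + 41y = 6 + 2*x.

y = 262/1681 + 2*x/41 + C1*cos(5*x)*exp(4*x) + C2*exp(4*x)*sin(5*x)

Characteristic equation r² - 8r + 41 = 0 has discriminant (-8)² - 4·(41) = -100 < 0, so r = 4 ± 5i.
Hence y_h = C1*cos(5*x)*exp(4*x) + C2*exp(4*x)*sin(5*x).
For the particular solution try y_p = A0 + A1*x. Substituting and matching coefficients of each power of x gives A0 = 262/1681, A1 = 2/41, so y_p = 262/1681 + 2*x/41.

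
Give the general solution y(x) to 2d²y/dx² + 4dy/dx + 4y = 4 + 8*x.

Divide through by 2: y'' + 2y' + 2y = 2 + 4*x.
Characteristic equation r² + 2r + 2 = 0 has discriminant (2)² - 4·(2) = -4 < 0, so r = -1 ± i.
Hence y_h = C1*cos(x)*exp(-x) + C2*exp(-x)*sin(x).
For the particular solution try y_p = A0 + A1*x. Substituting and matching coefficients of each power of x gives A0 = -1, A1 = 2, so y_p = -1 + 2*x.

y = -1 + 2*x + C1*cos(x)*exp(-x) + C2*exp(-x)*sin(x)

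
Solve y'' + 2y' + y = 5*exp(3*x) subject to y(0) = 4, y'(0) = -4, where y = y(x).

Characteristic equation r² + 2r + 1 = 0 has discriminant (2)² - 4·(1) = 0, so r = -1 is a repeated root.
Hence y_h = (C1 + C2*x)*exp(-x).
Try y_p = A*exp(3*x). Substituting into the equation and dividing by exp(3*x) gives A = 5/16, so y_p = 5*exp(3*x)/16.
General solution: y = 5*exp(3*x)/16 + C1*exp(-x) + C2*x*exp(-x).
Apply the initial conditions: y(0) = 5/16 + C1 = 4 and y'(0) = 15/16 + C2 - C1 = -4. Solving gives C1 = 59/16, C2 = -5/4.

y = 5*exp(3*x)/16 + 59*exp(-x)/16 - 5*x*exp(-x)/4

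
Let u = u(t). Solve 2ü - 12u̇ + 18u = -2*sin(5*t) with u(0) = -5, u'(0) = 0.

u = -2875*exp(3*t)/578 - 15*cos(5*t)/578 + 4*sin(5*t)/289 + 505*t*exp(3*t)/34

Divide through by 2: u'' - 6u' + 9u = -sin(5*t).
Characteristic equation r² - 6r + 9 = 0 has discriminant (-6)² - 4·(9) = 0, so r = 3 is a repeated root.
Hence u_h = (C1 + C2*t)*exp(3*t).
Try u_p = A*cos(5*t) + B*sin(5*t). Substituting and equating the coefficients of cos(5t) and sin(5t) gives A = -15/578, B = 4/289, so u_p = -15*cos(5*t)/578 + 4*sin(5*t)/289.
General solution: u = -15*cos(5*t)/578 + 4*sin(5*t)/289 + C1*exp(3*t) + C2*t*exp(3*t).
Apply the initial conditions: u(0) = -15/578 + C1 = -5 and u'(0) = 20/289 + C2 + 3*C1 = 0. Solving gives C1 = -2875/578, C2 = 505/34.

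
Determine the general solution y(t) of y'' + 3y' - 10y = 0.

Characteristic equation r² + 3r - 10 = 0 factors as (r - 2)(r + 5) = 0, so r = 2, -5.
Hence y_h = C1*exp(2*t) + C2*exp(-5*t).

y = C1*exp(2*t) + C2*exp(-5*t)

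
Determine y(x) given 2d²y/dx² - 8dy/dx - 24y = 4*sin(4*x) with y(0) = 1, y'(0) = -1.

y = -7*sin(4*x)/130 + 2*cos(4*x)/65 + 15*exp(6*x)/104 + 33*exp(-2*x)/40

Divide through by 2: y'' - 4y' - 12y = 2*sin(4*x).
Characteristic equation r² - 4r - 12 = 0 factors as (r - 6)(r + 2) = 0, so r = 6, -2.
Hence y_h = C1*exp(6*x) + C2*exp(-2*x).
Try y_p = A*cos(4*x) + B*sin(4*x). Substituting and equating the coefficients of cos(4x) and sin(4x) gives A = 2/65, B = -7/130, so y_p = -7*sin(4*x)/130 + 2*cos(4*x)/65.
General solution: y = -7*sin(4*x)/130 + 2*cos(4*x)/65 + C1*exp(6*x) + C2*exp(-2*x).
Apply the initial conditions: y(0) = 2/65 + C1 + C2 = 1 and y'(0) = -14/65 - 2*C2 + 6*C1 = -1. Solving gives C1 = 15/104, C2 = 33/40.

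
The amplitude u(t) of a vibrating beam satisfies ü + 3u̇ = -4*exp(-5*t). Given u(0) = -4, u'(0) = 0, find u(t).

Characteristic equation r² + 3r = 0 factors as (r + 3)r = 0, so r = -3, 0.
Hence u_h = C1*exp(-3*t) + C2.
Try u_p = A*exp(-5*t). Substituting into the equation and dividing by exp(-5*t) gives A = -2/5, so u_p = -2*exp(-5*t)/5.
General solution: u = C2 - 2*exp(-5*t)/5 + C1*exp(-3*t).
Apply the initial conditions: u(0) = -2/5 + C1 + C2 = -4 and u'(0) = 2 - 3*C1 = 0. Solving gives C1 = 2/3, C2 = -64/15.

u = -64/15 - 2*exp(-5*t)/5 + 2*exp(-3*t)/3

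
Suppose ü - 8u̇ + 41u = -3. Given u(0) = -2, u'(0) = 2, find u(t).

u = -3/41 - 79*cos(5*t)*exp(4*t)/41 + 398*exp(4*t)*sin(5*t)/205

Characteristic equation r² - 8r + 41 = 0 has discriminant (-8)² - 4·(41) = -100 < 0, so r = 4 ± 5i.
Hence u_h = C1*cos(5*t)*exp(4*t) + C2*exp(4*t)*sin(5*t).
For the particular solution try u_p = A0. Substituting and matching coefficients of each power of t gives A0 = -3/41, so u_p = -3/41.
General solution: u = -3/41 + C1*cos(5*t)*exp(4*t) + C2*exp(4*t)*sin(5*t).
Apply the initial conditions: u(0) = -3/41 + C1 = -2 and u'(0) = 4*C1 + 5*C2 = 2. Solving gives C1 = -79/41, C2 = 398/205.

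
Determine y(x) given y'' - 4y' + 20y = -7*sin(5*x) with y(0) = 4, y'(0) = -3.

Characteristic equation r² - 4r + 20 = 0 has discriminant (-4)² - 4·(20) = -64 < 0, so r = 2 ± 4i.
Hence y_h = C1*cos(4*x)*exp(2*x) + C2*exp(2*x)*sin(4*x).
Try y_p = A*cos(5*x) + B*sin(5*x). Substituting and equating the coefficients of cos(5x) and sin(5x) gives A = -28/85, B = 7/85, so y_p = -28*cos(5*x)/85 + 7*sin(5*x)/85.
General solution: y = -28*cos(5*x)/85 + 7*sin(5*x)/85 + C1*cos(4*x)*exp(2*x) + C2*exp(2*x)*sin(4*x).
Apply the initial conditions: y(0) = -28/85 + C1 = 4 and y'(0) = 7/17 + 2*C1 + 4*C2 = -3. Solving gives C1 = 368/85, C2 = -513/170.

y = -28*cos(5*x)/85 + 7*sin(5*x)/85 - 513*exp(2*x)*sin(4*x)/170 + 368*cos(4*x)*exp(2*x)/85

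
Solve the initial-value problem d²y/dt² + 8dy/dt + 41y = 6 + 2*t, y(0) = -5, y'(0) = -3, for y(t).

Characteristic equation r² + 8r + 41 = 0 has discriminant (8)² - 4·(41) = -100 < 0, so r = -4 ± 5i.
Hence y_h = C1*cos(5*t)*exp(-4*t) + C2*exp(-4*t)*sin(5*t).
For the particular solution try y_p = A0 + A1*t. Substituting and matching coefficients of each power of t gives A0 = 230/1681, A1 = 2/41, so y_p = 230/1681 + 2*t/41.
General solution: y = 230/1681 + 2*t/41 + C1*cos(5*t)*exp(-4*t) + C2*exp(-4*t)*sin(5*t).
Apply the initial conditions: y(0) = 230/1681 + C1 = -5 and y'(0) = 2/41 - 4*C1 + 5*C2 = -3. Solving gives C1 = -8635/1681, C2 = -7933/1681.

y = 230/1681 + 2*t/41 - 8635*cos(5*t)*exp(-4*t)/1681 - 7933*exp(-4*t)*sin(5*t)/1681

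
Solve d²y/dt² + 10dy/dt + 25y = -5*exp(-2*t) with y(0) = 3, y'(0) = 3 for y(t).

y = -5*exp(-2*t)/9 + 32*exp(-5*t)/9 + 59*t*exp(-5*t)/3

Characteristic equation r² + 10r + 25 = 0 has discriminant (10)² - 4·(25) = 0, so r = -5 is a repeated root.
Hence y_h = (C1 + C2*t)*exp(-5*t).
Try y_p = A*exp(-2*t). Substituting into the equation and dividing by exp(-2*t) gives A = -5/9, so y_p = -5*exp(-2*t)/9.
General solution: y = -5*exp(-2*t)/9 + C1*exp(-5*t) + C2*t*exp(-5*t).
Apply the initial conditions: y(0) = -5/9 + C1 = 3 and y'(0) = 10/9 + C2 - 5*C1 = 3. Solving gives C1 = 32/9, C2 = 59/3.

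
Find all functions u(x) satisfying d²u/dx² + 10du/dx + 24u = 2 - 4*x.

Characteristic equation r² + 10r + 24 = 0 factors as (r + 4)(r + 6) = 0, so r = -4, -6.
Hence u_h = C1*exp(-4*x) + C2*exp(-6*x).
For the particular solution try u_p = A0 + A1*x. Substituting and matching coefficients of each power of x gives A0 = 11/72, A1 = -1/6, so u_p = 11/72 - x/6.

u = 11/72 - x/6 + C1*exp(-4*x) + C2*exp(-6*x)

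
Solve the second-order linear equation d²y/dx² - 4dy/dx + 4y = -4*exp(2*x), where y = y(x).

Characteristic equation r² - 4r + 4 = 0 has discriminant (-4)² - 4·(4) = 0, so r = 2 is a repeated root.
Hence y_h = (C1 + C2*x)*exp(2*x).
Since exp(2*x) solves the homogeneous equation (r = 2 is a root of multiplicity 2), multiply the trial by x^2. Try y_p = A*x^2*exp(2*x). Substituting into the equation and dividing by exp(2*x) gives A = -2, so y_p = -2*x^2*exp(2*x).

y = C1*exp(2*x) - 2*x**2*exp(2*x) + C2*x*exp(2*x)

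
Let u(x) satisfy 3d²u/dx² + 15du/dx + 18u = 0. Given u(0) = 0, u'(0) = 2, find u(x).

u = -2*exp(-3*x) + 2*exp(-2*x)

Divide through by 3: u'' + 5u' + 6u = 0.
Characteristic equation r² + 5r + 6 = 0 factors as (r + 3)(r + 2) = 0, so r = -3, -2.
Hence u_h = C1*exp(-3*x) + C2*exp(-2*x).
Apply the initial conditions: u(0) = C1 + C2 = 0 and u'(0) = -3*C1 - 2*C2 = 2. Solving gives C1 = -2, C2 = 2.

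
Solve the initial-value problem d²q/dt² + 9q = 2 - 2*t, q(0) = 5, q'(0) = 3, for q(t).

Characteristic equation r² + 9 = 0 has discriminant (0)² - 4·(9) = -36 < 0, so r = ± 3i.
Hence q_h = C1*cos(3*t) + C2*sin(3*t).
For the particular solution try q_p = A0 + A1*t. Substituting and matching coefficients of each power of t gives A0 = 2/9, A1 = -2/9, so q_p = 2/9 - 2*t/9.
General solution: q = 2/9 - 2*t/9 + C1*cos(3*t) + C2*sin(3*t).
Apply the initial conditions: q(0) = 2/9 + C1 = 5 and q'(0) = -2/9 + 3*C2 = 3. Solving gives C1 = 43/9, C2 = 29/27.

q = 2/9 - 2*t/9 + 29*sin(3*t)/27 + 43*cos(3*t)/9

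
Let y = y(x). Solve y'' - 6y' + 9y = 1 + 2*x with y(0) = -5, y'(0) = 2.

Characteristic equation r² - 6r + 9 = 0 has discriminant (-6)² - 4·(9) = 0, so r = 3 is a repeated root.
Hence y_h = (C1 + C2*x)*exp(3*x).
For the particular solution try y_p = A0 + A1*x. Substituting and matching coefficients of each power of x gives A0 = 7/27, A1 = 2/9, so y_p = 7/27 + 2*x/9.
General solution: y = 7/27 + 2*x/9 + C1*exp(3*x) + C2*x*exp(3*x).
Apply the initial conditions: y(0) = 7/27 + C1 = -5 and y'(0) = 2/9 + C2 + 3*C1 = 2. Solving gives C1 = -142/27, C2 = 158/9.

y = 7/27 - 142*exp(3*x)/27 + 2*x/9 + 158*x*exp(3*x)/9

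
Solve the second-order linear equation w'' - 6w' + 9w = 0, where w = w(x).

Characteristic equation r² - 6r + 9 = 0 has discriminant (-6)² - 4·(9) = 0, so r = 3 is a repeated root.
Hence w_h = (C1 + C2*x)*exp(3*x).

w = C1*exp(3*x) + C2*x*exp(3*x)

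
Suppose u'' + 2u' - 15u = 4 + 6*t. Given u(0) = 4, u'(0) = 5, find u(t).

u = -8/25 - 2*t/5 + 27*exp(3*t)/8 + 189*exp(-5*t)/200

Characteristic equation r² + 2r - 15 = 0 factors as (r - 3)(r + 5) = 0, so r = 3, -5.
Hence u_h = C1*exp(3*t) + C2*exp(-5*t).
For the particular solution try u_p = A0 + A1*t. Substituting and matching coefficients of each power of t gives A0 = -8/25, A1 = -2/5, so u_p = -8/25 - 2*t/5.
General solution: u = -8/25 - 2*t/5 + C1*exp(3*t) + C2*exp(-5*t).
Apply the initial conditions: u(0) = -8/25 + C1 + C2 = 4 and u'(0) = -2/5 - 5*C2 + 3*C1 = 5. Solving gives C1 = 27/8, C2 = 189/200.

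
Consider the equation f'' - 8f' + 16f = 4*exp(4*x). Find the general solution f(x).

f = C1*exp(4*x) + 2*x**2*exp(4*x) + C2*x*exp(4*x)

Characteristic equation r² - 8r + 16 = 0 has discriminant (-8)² - 4·(16) = 0, so r = 4 is a repeated root.
Hence f_h = (C1 + C2*x)*exp(4*x).
Since exp(4*x) solves the homogeneous equation (r = 4 is a root of multiplicity 2), multiply the trial by x^2. Try f_p = A*x^2*exp(4*x). Substituting into the equation and dividing by exp(4*x) gives A = 2, so f_p = 2*x^2*exp(4*x).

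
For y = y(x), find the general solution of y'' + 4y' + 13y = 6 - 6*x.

Characteristic equation r² + 4r + 13 = 0 has discriminant (4)² - 4·(13) = -36 < 0, so r = -2 ± 3i.
Hence y_h = C1*cos(3*x)*exp(-2*x) + C2*exp(-2*x)*sin(3*x).
For the particular solution try y_p = A0 + A1*x. Substituting and matching coefficients of each power of x gives A0 = 102/169, A1 = -6/13, so y_p = 102/169 - 6*x/13.

y = 102/169 - 6*x/13 + C1*cos(3*x)*exp(-2*x) + C2*exp(-2*x)*sin(3*x)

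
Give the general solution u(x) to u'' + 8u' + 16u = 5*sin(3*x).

u = -24*cos(3*x)/125 + 7*sin(3*x)/125 + C1*exp(-4*x) + C2*x*exp(-4*x)

Characteristic equation r² + 8r + 16 = 0 has discriminant (8)² - 4·(16) = 0, so r = -4 is a repeated root.
Hence u_h = (C1 + C2*x)*exp(-4*x).
Try u_p = A*cos(3*x) + B*sin(3*x). Substituting and equating the coefficients of cos(3x) and sin(3x) gives A = -24/125, B = 7/125, so u_p = -24*cos(3*x)/125 + 7*sin(3*x)/125.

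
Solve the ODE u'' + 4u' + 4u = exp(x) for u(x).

u = exp(x)/9 + C1*exp(-2*x) + C2*x*exp(-2*x)

Characteristic equation r² + 4r + 4 = 0 has discriminant (4)² - 4·(4) = 0, so r = -2 is a repeated root.
Hence u_h = (C1 + C2*x)*exp(-2*x).
Try u_p = A*exp(x). Substituting into the equation and dividing by exp(x) gives A = 1/9, so u_p = exp(x)/9.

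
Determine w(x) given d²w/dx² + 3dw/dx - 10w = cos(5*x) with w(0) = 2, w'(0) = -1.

Characteristic equation r² + 3r - 10 = 0 factors as (r - 2)(r + 5) = 0, so r = 2, -5.
Hence w_h = C1*exp(2*x) + C2*exp(-5*x).
Try w_p = A*cos(5*x) + B*sin(5*x). Substituting and equating the coefficients of cos(5x) and sin(5x) gives A = -7/290, B = 3/290, so w_p = -7*cos(5*x)/290 + 3*sin(5*x)/290.
General solution: w = -7*cos(5*x)/290 + 3*sin(5*x)/290 + C1*exp(2*x) + C2*exp(-5*x).
Apply the initial conditions: w(0) = -7/290 + C1 + C2 = 2 and w'(0) = 3/58 - 5*C2 + 2*C1 = -1. Solving gives C1 = 263/203, C2 = 51/70.

w = -7*cos(5*x)/290 + 3*sin(5*x)/290 + 51*exp(-5*x)/70 + 263*exp(2*x)/203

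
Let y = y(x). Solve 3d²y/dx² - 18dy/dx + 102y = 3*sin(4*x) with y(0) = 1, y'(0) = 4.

y = sin(4*x)/50 + 2*cos(4*x)/75 + exp(3*x)*sin(5*x)/5 + 73*cos(5*x)*exp(3*x)/75

Divide through by 3: y'' - 6y' + 34y = sin(4*x).
Characteristic equation r² - 6r + 34 = 0 has discriminant (-6)² - 4·(34) = -100 < 0, so r = 3 ± 5i.
Hence y_h = C1*cos(5*x)*exp(3*x) + C2*exp(3*x)*sin(5*x).
Try y_p = A*cos(4*x) + B*sin(4*x). Substituting and equating the coefficients of cos(4x) and sin(4x) gives A = 2/75, B = 1/50, so y_p = sin(4*x)/50 + 2*cos(4*x)/75.
General solution: y = sin(4*x)/50 + 2*cos(4*x)/75 + C1*cos(5*x)*exp(3*x) + C2*exp(3*x)*sin(5*x).
Apply the initial conditions: y(0) = 2/75 + C1 = 1 and y'(0) = 2/25 + 3*C1 + 5*C2 = 4. Solving gives C1 = 73/75, C2 = 1/5.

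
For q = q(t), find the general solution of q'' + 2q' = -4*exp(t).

Characteristic equation r² + 2r = 0 factors as (r + 2)r = 0, so r = -2, 0.
Hence q_h = C1*exp(-2*t) + C2.
Try q_p = A*exp(t). Substituting into the equation and dividing by exp(t) gives A = -4/3, so q_p = -4*exp(t)/3.

q = C2 - 4*exp(t)/3 + C1*exp(-2*t)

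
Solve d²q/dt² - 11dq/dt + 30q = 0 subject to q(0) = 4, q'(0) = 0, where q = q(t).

Characteristic equation r² - 11r + 30 = 0 factors as (r - 5)(r - 6) = 0, so r = 5, 6.
Hence q_h = C1*exp(5*t) + C2*exp(6*t).
Apply the initial conditions: q(0) = C1 + C2 = 4 and q'(0) = 5*C1 + 6*C2 = 0. Solving gives C1 = 24, C2 = -20.

q = -20*exp(6*t) + 24*exp(5*t)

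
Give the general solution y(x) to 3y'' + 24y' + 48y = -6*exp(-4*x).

y = C1*exp(-4*x) - x**2*exp(-4*x) + C2*x*exp(-4*x)

Divide through by 3: y'' + 8y' + 16y = -2*exp(-4*x).
Characteristic equation r² + 8r + 16 = 0 has discriminant (8)² - 4·(16) = 0, so r = -4 is a repeated root.
Hence y_h = (C1 + C2*x)*exp(-4*x).
Since exp(-4*x) solves the homogeneous equation (r = -4 is a root of multiplicity 2), multiply the trial by x^2. Try y_p = A*x^2*exp(-4*x). Substituting into the equation and dividing by exp(-4*x) gives A = -1, so y_p = -x^2*exp(-4*x).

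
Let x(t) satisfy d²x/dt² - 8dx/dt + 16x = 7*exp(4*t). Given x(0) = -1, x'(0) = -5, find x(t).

x = -exp(4*t) - t*exp(4*t) + 7*t**2*exp(4*t)/2

Characteristic equation r² - 8r + 16 = 0 has discriminant (-8)² - 4·(16) = 0, so r = 4 is a repeated root.
Hence x_h = (C1 + C2*t)*exp(4*t).
Since exp(4*t) solves the homogeneous equation (r = 4 is a root of multiplicity 2), multiply the trial by t^2. Try x_p = A*t^2*exp(4*t). Substituting into the equation and dividing by exp(4*t) gives A = 7/2, so x_p = 7*t^2*exp(4*t)/2.
General solution: x = C1*exp(4*t) + 7*t^2*exp(4*t)/2 + C2*t*exp(4*t).
Apply the initial conditions: x(0) = C1 = -1 and x'(0) = C2 + 4*C1 = -5. Solving gives C1 = -1, C2 = -1.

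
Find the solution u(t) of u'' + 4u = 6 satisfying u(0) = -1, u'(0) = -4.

u = 3/2 - 2*sin(2*t) - 5*cos(2*t)/2

Characteristic equation r² + 4 = 0 has discriminant (0)² - 4·(4) = -16 < 0, so r = ± 2i.
Hence u_h = C1*cos(2*t) + C2*sin(2*t).
For the particular solution try u_p = A0. Substituting and matching coefficients of each power of t gives A0 = 3/2, so u_p = 3/2.
General solution: u = 3/2 + C1*cos(2*t) + C2*sin(2*t).
Apply the initial conditions: u(0) = 3/2 + C1 = -1 and u'(0) = 2*C2 = -4. Solving gives C1 = -5/2, C2 = -2.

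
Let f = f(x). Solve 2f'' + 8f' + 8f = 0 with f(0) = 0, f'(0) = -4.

Divide through by 2: f'' + 4f' + 4f = 0.
Characteristic equation r² + 4r + 4 = 0 has discriminant (4)² - 4·(4) = 0, so r = -2 is a repeated root.
Hence f_h = (C1 + C2*x)*exp(-2*x).
Apply the initial conditions: f(0) = C1 = 0 and f'(0) = C2 - 2*C1 = -4. Solving gives C1 = 0, C2 = -4.

f = -4*x*exp(-2*x)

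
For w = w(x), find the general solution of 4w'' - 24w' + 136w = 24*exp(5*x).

Divide through by 4: w'' - 6w' + 34w = 6*exp(5*x).
Characteristic equation r² - 6r + 34 = 0 has discriminant (-6)² - 4·(34) = -100 < 0, so r = 3 ± 5i.
Hence w_h = C1*cos(5*x)*exp(3*x) + C2*exp(3*x)*sin(5*x).
Try w_p = A*exp(5*x). Substituting into the equation and dividing by exp(5*x) gives A = 6/29, so w_p = 6*exp(5*x)/29.

w = 6*exp(5*x)/29 + C1*cos(5*x)*exp(3*x) + C2*exp(3*x)*sin(5*x)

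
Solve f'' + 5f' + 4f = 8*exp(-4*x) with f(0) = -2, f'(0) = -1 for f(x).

Characteristic equation r² + 5r + 4 = 0 factors as (r + 4)(r + 1) = 0, so r = -4, -1.
Hence f_h = C1*exp(-4*x) + C2*exp(-x).
Since exp(-4*x) solves the homogeneous equation (r = -4 is a root of multiplicity 1), multiply the trial by x. Try f_p = A*x*exp(-4*x). Substituting into the equation and dividing by exp(-4*x) gives A = -8/3, so f_p = -8*x*exp(-4*x)/3.
General solution: f = C1*exp(-4*x) + C2*exp(-x) - 8*x*exp(-4*x)/3.
Apply the initial conditions: f(0) = C1 + C2 = -2 and f'(0) = -8/3 - C2 - 4*C1 = -1. Solving gives C1 = 1/9, C2 = -19/9.

f = -19*exp(-x)/9 + exp(-4*x)/9 - 8*x*exp(-4*x)/3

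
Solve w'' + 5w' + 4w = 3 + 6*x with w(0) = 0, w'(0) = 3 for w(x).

Characteristic equation r² + 5r + 4 = 0 factors as (r + 1)(r + 4) = 0, so r = -1, -4.
Hence w_h = C1*exp(-x) + C2*exp(-4*x).
For the particular solution try w_p = A0 + A1*x. Substituting and matching coefficients of each power of x gives A0 = -9/8, A1 = 3/2, so w_p = -9/8 + 3*x/2.
General solution: w = -9/8 + 3*x/2 + C1*exp(-x) + C2*exp(-4*x).
Apply the initial conditions: w(0) = -9/8 + C1 + C2 = 0 and w'(0) = 3/2 - C1 - 4*C2 = 3. Solving gives C1 = 2, C2 = -7/8.

w = -9/8 + 2*exp(-x) - 7*exp(-4*x)/8 + 3*x/2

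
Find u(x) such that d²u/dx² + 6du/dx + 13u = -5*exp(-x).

u = -5*exp(-x)/8 + C1*cos(2*x)*exp(-3*x) + C2*exp(-3*x)*sin(2*x)

Characteristic equation r² + 6r + 13 = 0 has discriminant (6)² - 4·(13) = -16 < 0, so r = -3 ± 2i.
Hence u_h = C1*cos(2*x)*exp(-3*x) + C2*exp(-3*x)*sin(2*x).
Try u_p = A*exp(-x). Substituting into the equation and dividing by exp(-x) gives A = -5/8, so u_p = -5*exp(-x)/8.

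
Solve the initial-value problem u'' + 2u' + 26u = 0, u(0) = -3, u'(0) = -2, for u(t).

u = -exp(-t)*sin(5*t) - 3*cos(5*t)*exp(-t)

Characteristic equation r² + 2r + 26 = 0 has discriminant (2)² - 4·(26) = -100 < 0, so r = -1 ± 5i.
Hence u_h = C1*cos(5*t)*exp(-t) + C2*exp(-t)*sin(5*t).
Apply the initial conditions: u(0) = C1 = -3 and u'(0) = -C1 + 5*C2 = -2. Solving gives C1 = -3, C2 = -1.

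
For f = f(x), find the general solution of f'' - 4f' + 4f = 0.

Characteristic equation r² - 4r + 4 = 0 has discriminant (-4)² - 4·(4) = 0, so r = 2 is a repeated root.
Hence f_h = (C1 + C2*x)*exp(2*x).

f = C1*exp(2*x) + C2*x*exp(2*x)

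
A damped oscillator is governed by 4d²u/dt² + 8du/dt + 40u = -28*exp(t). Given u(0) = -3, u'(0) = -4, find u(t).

Divide through by 4: u'' + 2u' + 10u = -7*exp(t).
Characteristic equation r² + 2r + 10 = 0 has discriminant (2)² - 4·(10) = -36 < 0, so r = -1 ± 3i.
Hence u_h = C1*cos(3*t)*exp(-t) + C2*exp(-t)*sin(3*t).
Try u_p = A*exp(t). Substituting into the equation and dividing by exp(t) gives A = -7/13, so u_p = -7*exp(t)/13.
General solution: u = -7*exp(t)/13 + C1*cos(3*t)*exp(-t) + C2*exp(-t)*sin(3*t).
Apply the initial conditions: u(0) = -7/13 + C1 = -3 and u'(0) = -7/13 - C1 + 3*C2 = -4. Solving gives C1 = -32/13, C2 = -77/39.

u = -7*exp(t)/13 - 77*exp(-t)*sin(3*t)/39 - 32*cos(3*t)*exp(-t)/13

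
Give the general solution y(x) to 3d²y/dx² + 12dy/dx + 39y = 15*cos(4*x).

Divide through by 3: y'' + 4y' + 13y = 5*cos(4*x).
Characteristic equation r² + 4r + 13 = 0 has discriminant (4)² - 4·(13) = -36 < 0, so r = -2 ± 3i.
Hence y_h = C1*cos(3*x)*exp(-2*x) + C2*exp(-2*x)*sin(3*x).
Try y_p = A*cos(4*x) + B*sin(4*x). Substituting and equating the coefficients of cos(4x) and sin(4x) gives A = -3/53, B = 16/53, so y_p = -3*cos(4*x)/53 + 16*sin(4*x)/53.

y = -3*cos(4*x)/53 + 16*sin(4*x)/53 + C1*cos(3*x)*exp(-2*x) + C2*exp(-2*x)*sin(3*x)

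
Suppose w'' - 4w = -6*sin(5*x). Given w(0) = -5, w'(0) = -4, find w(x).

w = -109*exp(2*x)/29 - 36*exp(-2*x)/29 + 6*sin(5*x)/29

Characteristic equation r² - 4 = 0 factors as (r + 2)(r - 2) = 0, so r = -2, 2.
Hence w_h = C1*exp(-2*x) + C2*exp(2*x).
Try w_p = A*cos(5*x) + B*sin(5*x). Substituting and equating the coefficients of cos(5x) and sin(5x) gives A = 0, B = 6/29, so w_p = 6*sin(5*x)/29.
General solution: w = 6*sin(5*x)/29 + C1*exp(-2*x) + C2*exp(2*x).
Apply the initial conditions: w(0) = C1 + C2 = -5 and w'(0) = 30/29 - 2*C1 + 2*C2 = -4. Solving gives C1 = -36/29, C2 = -109/29.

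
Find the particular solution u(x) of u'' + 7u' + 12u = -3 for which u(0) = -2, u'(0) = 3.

Characteristic equation r² + 7r + 12 = 0 factors as (r + 3)(r + 4) = 0, so r = -3, -4.
Hence u_h = C1*exp(-3*x) + C2*exp(-4*x).
For the particular solution try u_p = A0. Substituting and matching coefficients of each power of x gives A0 = -1/4, so u_p = -1/4.
General solution: u = -1/4 + C1*exp(-3*x) + C2*exp(-4*x).
Apply the initial conditions: u(0) = -1/4 + C1 + C2 = -2 and u'(0) = -4*C2 - 3*C1 = 3. Solving gives C1 = -4, C2 = 9/4.

u = -1/4 - 4*exp(-3*x) + 9*exp(-4*x)/4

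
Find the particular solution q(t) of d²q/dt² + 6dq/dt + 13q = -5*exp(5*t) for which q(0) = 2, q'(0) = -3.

q = -5*exp(5*t)/68 + 61*exp(-3*t)*sin(2*t)/34 + 141*cos(2*t)*exp(-3*t)/68

Characteristic equation r² + 6r + 13 = 0 has discriminant (6)² - 4·(13) = -16 < 0, so r = -3 ± 2i.
Hence q_h = C1*cos(2*t)*exp(-3*t) + C2*exp(-3*t)*sin(2*t).
Try q_p = A*exp(5*t). Substituting into the equation and dividing by exp(5*t) gives A = -5/68, so q_p = -5*exp(5*t)/68.
General solution: q = -5*exp(5*t)/68 + C1*cos(2*t)*exp(-3*t) + C2*exp(-3*t)*sin(2*t).
Apply the initial conditions: q(0) = -5/68 + C1 = 2 and q'(0) = -25/68 - 3*C1 + 2*C2 = -3. Solving gives C1 = 141/68, C2 = 61/34.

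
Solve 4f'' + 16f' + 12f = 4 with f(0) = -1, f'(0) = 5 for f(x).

f = 1/3 + exp(-x)/2 - 11*exp(-3*x)/6

Divide through by 4: f'' + 4f' + 3f = 1.
Characteristic equation r² + 4r + 3 = 0 factors as (r + 1)(r + 3) = 0, so r = -1, -3.
Hence f_h = C1*exp(-x) + C2*exp(-3*x).
For the particular solution try f_p = A0. Substituting and matching coefficients of each power of x gives A0 = 1/3, so f_p = 1/3.
General solution: f = 1/3 + C1*exp(-x) + C2*exp(-3*x).
Apply the initial conditions: f(0) = 1/3 + C1 + C2 = -1 and f'(0) = -C1 - 3*C2 = 5. Solving gives C1 = 1/2, C2 = -11/6.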